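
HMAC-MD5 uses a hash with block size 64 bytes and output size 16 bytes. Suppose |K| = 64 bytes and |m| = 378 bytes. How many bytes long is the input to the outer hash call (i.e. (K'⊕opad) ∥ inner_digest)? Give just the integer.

Key is 64 ≤ 64 bytes, zero-padded: |K'| = 64.
Outer input = (K'⊕opad) ∥ H(inner) → 64 + 16 = 80 bytes.

80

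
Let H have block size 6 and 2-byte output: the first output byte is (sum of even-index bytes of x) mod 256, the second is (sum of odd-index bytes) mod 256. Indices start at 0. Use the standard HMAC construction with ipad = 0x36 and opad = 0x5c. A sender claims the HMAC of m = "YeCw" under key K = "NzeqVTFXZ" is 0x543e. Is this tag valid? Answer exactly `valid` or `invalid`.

invalid

Key "NzeqVTFXZ" = 4e 7a 65 71 56 54 46 58 5a is 9 bytes > B = 6, so hash it first: H(key) = a9 97, then zero-pad to 6 bytes: K' = a9 97 00 00 00 00.
K' ⊕ ipad = 9f a1 36 36 36 36; K' ⊕ opad = f5 cb 5c 5c 5c 5c.
Inner hash: even-index sum = 423 mod 256 = 167; odd-index sum = 489 mod 256 = 233 → a7 e9.
Outer hash (recomputed tag): even-index sum = 596 mod 256 = 84; odd-index sum = 620 mod 256 = 108 → 54 6c.
Recomputed tag = 546c; claimed = 543e → mismatch.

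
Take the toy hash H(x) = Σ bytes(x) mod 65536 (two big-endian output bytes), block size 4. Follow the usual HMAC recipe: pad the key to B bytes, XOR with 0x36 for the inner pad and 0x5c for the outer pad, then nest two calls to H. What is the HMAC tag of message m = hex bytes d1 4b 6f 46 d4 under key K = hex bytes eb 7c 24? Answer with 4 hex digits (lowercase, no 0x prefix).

01c3

Key hex bytes eb 7c 24 is 3 bytes ≤ B = 4; zero-pad to 4 bytes: K' = eb 7c 24 00.
K' ⊕ ipad = dd 4a 12 36.  K' ⊕ opad = b7 20 78 5c.
Inner input = (K'⊕ipad) ∥ m = dd 4a 12 36 ∥ d1 4b 6f 46 d4.
Inner hash: sum = 221+74+18+54+209+75+111+70+212 = 1044 → 04 14.
Outer input = (K'⊕opad) ∥ inner = b7 20 78 5c ∥ 04 14.
Outer hash (tag): sum = 183+32+120+92+4+20 = 451 → 01 c3.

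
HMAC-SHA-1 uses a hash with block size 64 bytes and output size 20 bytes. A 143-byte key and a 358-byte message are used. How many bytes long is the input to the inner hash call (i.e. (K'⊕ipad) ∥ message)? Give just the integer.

422

Key is 143 > 64 bytes, so it is hashed to 20 bytes then zero-padded to 64: |K'| = 64.
Inner input = (K'⊕ipad) ∥ m → 64 + 358 = 422 bytes.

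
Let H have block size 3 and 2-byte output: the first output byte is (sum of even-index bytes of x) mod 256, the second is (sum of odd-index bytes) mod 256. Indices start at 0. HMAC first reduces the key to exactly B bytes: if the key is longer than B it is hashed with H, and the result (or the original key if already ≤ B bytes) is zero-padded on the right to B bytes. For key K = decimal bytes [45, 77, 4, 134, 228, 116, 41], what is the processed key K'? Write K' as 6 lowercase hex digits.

3e4700

|K| = 7 > B = 3, so first hash the key.
H(K): even-index sum = 318 mod 256 = 62; odd-index sum = 327 mod 256 = 71 → 3e 47.
Zero-pad H(K) = 3e 47 to 3 bytes: K' = 3e 47 00.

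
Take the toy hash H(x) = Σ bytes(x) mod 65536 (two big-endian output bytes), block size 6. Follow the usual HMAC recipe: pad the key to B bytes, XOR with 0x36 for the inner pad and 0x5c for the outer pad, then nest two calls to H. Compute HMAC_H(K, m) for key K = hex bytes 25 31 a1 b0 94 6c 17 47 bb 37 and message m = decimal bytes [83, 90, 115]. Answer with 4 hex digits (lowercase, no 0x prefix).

Key hex bytes 25 31 a1 b0 94 6c 17 47 bb 37 is 10 bytes > B = 6, so hash it first: H(key) = 03 f7, then zero-pad to 6 bytes: K' = 03 f7 00 00 00 00.
K' ⊕ ipad = 35 c1 36 36 36 36.  K' ⊕ opad = 5f ab 5c 5c 5c 5c.
Inner input = (K'⊕ipad) ∥ m = 35 c1 36 36 36 36 ∥ 53 5a 73.
Inner hash: sum = 53+193+54+54+54+54+83+90+115 = 750 → 02 ee.
Outer input = (K'⊕opad) ∥ inner = 5f ab 5c 5c 5c 5c ∥ 02 ee.
Outer hash (tag): sum = 95+171+92+92+92+92+2+238 = 874 → 03 6a.

036a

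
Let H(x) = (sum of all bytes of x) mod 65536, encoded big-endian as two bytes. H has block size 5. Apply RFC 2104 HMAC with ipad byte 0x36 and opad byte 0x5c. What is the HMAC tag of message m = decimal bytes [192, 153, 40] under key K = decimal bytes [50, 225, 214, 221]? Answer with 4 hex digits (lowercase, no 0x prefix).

Key decimal bytes [50, 225, 214, 221] = 32 e1 d6 dd is 4 bytes ≤ B = 5; zero-pad to 5 bytes: K' = 32 e1 d6 dd 00.
K' ⊕ ipad = 04 d7 e0 eb 36.  K' ⊕ opad = 6e bd 8a 81 5c.
Inner input = (K'⊕ipad) ∥ m = 04 d7 e0 eb 36 ∥ c0 99 28.
Inner hash: sum = 4+215+224+235+54+192+153+40 = 1117 → 04 5d.
Outer input = (K'⊕opad) ∥ inner = 6e bd 8a 81 5c ∥ 04 5d.
Outer hash (tag): sum = 110+189+138+129+92+4+93 = 755 → 02 f3.

02f3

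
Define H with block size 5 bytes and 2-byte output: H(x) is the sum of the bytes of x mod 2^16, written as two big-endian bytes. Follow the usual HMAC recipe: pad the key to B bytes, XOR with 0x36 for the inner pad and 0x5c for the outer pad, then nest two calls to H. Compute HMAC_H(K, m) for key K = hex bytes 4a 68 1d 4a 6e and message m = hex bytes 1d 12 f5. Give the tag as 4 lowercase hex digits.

01d2

Key hex bytes 4a 68 1d 4a 6e is exactly B = 5 bytes: K' = 4a 68 1d 4a 6e.
K' ⊕ ipad = 7c 5e 2b 7c 58.  K' ⊕ opad = 16 34 41 16 32.
Inner input = (K'⊕ipad) ∥ m = 7c 5e 2b 7c 58 ∥ 1d 12 f5.
Inner hash: sum = 124+94+43+124+88+29+18+245 = 765 → 02 fd.
Outer input = (K'⊕opad) ∥ inner = 16 34 41 16 32 ∥ 02 fd.
Outer hash (tag): sum = 22+52+65+22+50+2+253 = 466 → 01 d2.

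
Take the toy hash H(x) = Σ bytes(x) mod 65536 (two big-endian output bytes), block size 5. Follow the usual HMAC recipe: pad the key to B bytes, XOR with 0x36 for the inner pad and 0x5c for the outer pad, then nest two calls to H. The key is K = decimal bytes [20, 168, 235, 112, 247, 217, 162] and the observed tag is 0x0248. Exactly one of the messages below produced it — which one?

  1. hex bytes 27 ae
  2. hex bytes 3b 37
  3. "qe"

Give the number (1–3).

Key decimal bytes [20, 168, 235, 112, 247, 217, 162] = 14 a8 eb 70 f7 d9 a2 is 7 bytes > B = 5, so hash it first: H(key) = 04 89, then zero-pad to 5 bytes: K' = 04 89 00 00 00.
K' ⊕ ipad = 32 bf 36 36 36; K' ⊕ opad = 58 d5 5c 5c 5c.
m1: inner = H(32 bf 36 36 36 27 ae) = 02 68; tag = H(58 d5 5c 5c 5c 02 68) = 02ab
m2: inner = H(32 bf 36 36 36 3b 37) = 02 05; tag = H(58 d5 5c 5c 5c 02 05) = 0248 ← matches
m3: inner = H(32 bf 36 36 36 71 65) = 02 69; tag = H(58 d5 5c 5c 5c 02 69) = 02ac

2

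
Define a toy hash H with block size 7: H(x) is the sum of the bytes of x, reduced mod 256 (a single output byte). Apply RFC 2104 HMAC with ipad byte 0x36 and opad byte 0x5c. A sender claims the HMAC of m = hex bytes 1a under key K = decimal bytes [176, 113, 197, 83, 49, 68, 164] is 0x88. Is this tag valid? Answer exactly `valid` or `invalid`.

Key decimal bytes [176, 113, 197, 83, 49, 68, 164] = b0 71 c5 53 31 44 a4 is exactly B = 7 bytes: K' = b0 71 c5 53 31 44 a4.
K' ⊕ ipad = 86 47 f3 65 07 72 92; K' ⊕ opad = ec 2d 99 0f 6d 18 f8.
Inner hash: sum = 134+71+243+101+7+114+146+26 = 842; mod 256 = 74 → 4a.
Outer hash (recomputed tag): sum = 236+45+153+15+109+24+248+74 = 904; mod 256 = 136 → 88.
Recomputed tag = 88; claimed = 88 → match.

valid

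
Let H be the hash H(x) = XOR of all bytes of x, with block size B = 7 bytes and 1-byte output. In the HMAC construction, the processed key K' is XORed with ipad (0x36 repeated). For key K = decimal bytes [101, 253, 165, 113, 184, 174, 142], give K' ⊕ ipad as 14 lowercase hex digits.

53cb93478e98b8

Key decimal bytes [101, 253, 165, 113, 184, 174, 142] = 65 fd a5 71 b8 ae 8e is exactly B = 7 bytes: K' = 65 fd a5 71 b8 ae 8e.
XOR each byte with 0x36: 65⊕36=53, fd⊕36=cb, a5⊕36=93, 71⊕36=47, b8⊕36=8e, ae⊕36=98, 8e⊕36=b8.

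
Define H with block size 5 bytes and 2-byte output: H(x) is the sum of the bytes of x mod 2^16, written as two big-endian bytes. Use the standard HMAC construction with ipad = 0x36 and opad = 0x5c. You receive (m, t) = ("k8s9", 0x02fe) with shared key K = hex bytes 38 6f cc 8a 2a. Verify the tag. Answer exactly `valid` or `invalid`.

valid

Key hex bytes 38 6f cc 8a 2a is exactly B = 5 bytes: K' = 38 6f cc 8a 2a.
K' ⊕ ipad = 0e 59 fa bc 1c; K' ⊕ opad = 64 33 90 d6 76.
Inner hash: sum = 14+89+250+188+28+107+56+115+57 = 904 → 03 88.
Outer hash (recomputed tag): sum = 100+51+144+214+118+3+136 = 766 → 02 fe.
Recomputed tag = 02fe; claimed = 02fe → match.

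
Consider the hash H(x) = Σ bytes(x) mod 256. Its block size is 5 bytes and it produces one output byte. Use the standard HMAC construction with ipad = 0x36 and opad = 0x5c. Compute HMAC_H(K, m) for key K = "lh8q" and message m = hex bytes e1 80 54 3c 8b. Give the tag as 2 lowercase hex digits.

Key "lh8q" = 6c 68 38 71 is 4 bytes ≤ B = 5; zero-pad to 5 bytes: K' = 6c 68 38 71 00.
K' ⊕ ipad = 5a 5e 0e 47 36.  K' ⊕ opad = 30 34 64 2d 5c.
Inner input = (K'⊕ipad) ∥ m = 5a 5e 0e 47 36 ∥ e1 80 54 3c 8b.
Inner hash: sum = 90+94+14+71+54+225+128+84+60+139 = 959; mod 256 = 191 → bf.
Outer input = (K'⊕opad) ∥ inner = 30 34 64 2d 5c ∥ bf.
Outer hash (tag): sum = 48+52+100+45+92+191 = 528; mod 256 = 16 → 10.

10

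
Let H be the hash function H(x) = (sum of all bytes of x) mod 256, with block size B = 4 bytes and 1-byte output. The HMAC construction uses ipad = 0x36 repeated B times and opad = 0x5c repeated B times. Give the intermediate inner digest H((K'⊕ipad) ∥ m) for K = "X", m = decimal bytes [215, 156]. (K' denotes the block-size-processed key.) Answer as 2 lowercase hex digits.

83

Key "X" = 58 is 1 byte ≤ B = 4; zero-pad to 4 bytes: K' = 58 00 00 00.
K' ⊕ ipad = 6e 36 36 36.
Inner input = 6e 36 36 36 ∥ d7 9c.
Inner hash: sum = 110+54+54+54+215+156 = 643; mod 256 = 131 → 83.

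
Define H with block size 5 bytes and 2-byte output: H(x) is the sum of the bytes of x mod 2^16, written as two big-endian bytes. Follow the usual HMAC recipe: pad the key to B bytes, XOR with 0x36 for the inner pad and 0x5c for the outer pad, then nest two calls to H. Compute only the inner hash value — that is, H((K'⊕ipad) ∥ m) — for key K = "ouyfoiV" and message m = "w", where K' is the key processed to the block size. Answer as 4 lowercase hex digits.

Key "ouyfoiV" = 6f 75 79 66 6f 69 56 is 7 bytes > B = 5, so hash it first: H(key) = 02 f1, then zero-pad to 5 bytes: K' = 02 f1 00 00 00.
K' ⊕ ipad = 34 c7 36 36 36.
Inner input = 34 c7 36 36 36 ∥ 77.
Inner hash: sum = 52+199+54+54+54+119 = 532 → 02 14.

0214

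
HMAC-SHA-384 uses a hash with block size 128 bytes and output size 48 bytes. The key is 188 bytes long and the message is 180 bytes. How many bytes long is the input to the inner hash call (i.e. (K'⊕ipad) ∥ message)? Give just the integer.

308

Key is 188 > 128 bytes, so it is hashed to 48 bytes then zero-padded to 128: |K'| = 128.
Inner input = (K'⊕ipad) ∥ m → 128 + 180 = 308 bytes.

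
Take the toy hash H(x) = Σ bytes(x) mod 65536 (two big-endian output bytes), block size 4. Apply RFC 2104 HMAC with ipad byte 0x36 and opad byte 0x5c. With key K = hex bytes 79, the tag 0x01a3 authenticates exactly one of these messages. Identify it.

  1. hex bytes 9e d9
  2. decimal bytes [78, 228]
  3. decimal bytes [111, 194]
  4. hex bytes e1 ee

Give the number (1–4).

Key hex bytes 79 is 1 byte ≤ B = 4; zero-pad to 4 bytes: K' = 79 00 00 00.
K' ⊕ ipad = 4f 36 36 36; K' ⊕ opad = 25 5c 5c 5c.
m1: inner = H(4f 36 36 36 9e d9) = 02 68; tag = H(25 5c 5c 5c 02 68) = 01a3 ← matches
m2: inner = H(4f 36 36 36 4e e4) = 02 23; tag = H(25 5c 5c 5c 02 23) = 015e
m3: inner = H(4f 36 36 36 6f c2) = 02 22; tag = H(25 5c 5c 5c 02 22) = 015d
m4: inner = H(4f 36 36 36 e1 ee) = 02 c0; tag = H(25 5c 5c 5c 02 c0) = 01fb

1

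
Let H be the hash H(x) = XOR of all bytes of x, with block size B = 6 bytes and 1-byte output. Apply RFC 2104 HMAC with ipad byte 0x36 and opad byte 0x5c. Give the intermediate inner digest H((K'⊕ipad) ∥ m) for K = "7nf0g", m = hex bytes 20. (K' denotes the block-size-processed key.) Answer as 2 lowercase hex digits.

48

Key "7nf0g" = 37 6e 66 30 67 is 5 bytes ≤ B = 6; zero-pad to 6 bytes: K' = 37 6e 66 30 67 00.
K' ⊕ ipad = 01 58 50 06 51 36.
Inner input = 01 58 50 06 51 36 ∥ 20.
Inner hash: XOR 01⊕58⊕50⊕06⊕51⊕36⊕20 = 48.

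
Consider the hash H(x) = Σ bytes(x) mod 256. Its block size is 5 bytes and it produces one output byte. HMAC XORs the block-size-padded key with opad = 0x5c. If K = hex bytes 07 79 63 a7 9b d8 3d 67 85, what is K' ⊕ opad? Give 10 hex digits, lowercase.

Key hex bytes 07 79 63 a7 9b d8 3d 67 85 is 9 bytes > B = 5, so hash it first: H(key) = 26, then zero-pad to 5 bytes: K' = 26 00 00 00 00.
XOR each byte with 0x5c: 26⊕5c=7a, 00⊕5c=5c, 00⊕5c=5c, 00⊕5c=5c, 00⊕5c=5c.

7a5c5c5c5c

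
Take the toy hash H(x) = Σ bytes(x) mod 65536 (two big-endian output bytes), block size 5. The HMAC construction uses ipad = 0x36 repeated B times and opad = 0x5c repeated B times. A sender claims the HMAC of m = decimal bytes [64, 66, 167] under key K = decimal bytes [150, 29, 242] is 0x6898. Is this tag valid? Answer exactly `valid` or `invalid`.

invalid

Key decimal bytes [150, 29, 242] = 96 1d f2 is 3 bytes ≤ B = 5; zero-pad to 5 bytes: K' = 96 1d f2 00 00.
K' ⊕ ipad = a0 2b c4 36 36; K' ⊕ opad = ca 41 ae 5c 5c.
Inner hash: sum = 160+43+196+54+54+64+66+167 = 804 → 03 24.
Outer hash (recomputed tag): sum = 202+65+174+92+92+3+36 = 664 → 02 98.
Recomputed tag = 0298; claimed = 6898 → mismatch.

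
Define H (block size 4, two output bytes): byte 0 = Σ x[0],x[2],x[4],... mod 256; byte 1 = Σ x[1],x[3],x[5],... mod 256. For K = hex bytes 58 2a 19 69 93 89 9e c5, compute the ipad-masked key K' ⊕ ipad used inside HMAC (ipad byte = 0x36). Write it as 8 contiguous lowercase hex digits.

94d73636

Key hex bytes 58 2a 19 69 93 89 9e c5 is 8 bytes > B = 4, so hash it first: H(key) = a2 e1, then zero-pad to 4 bytes: K' = a2 e1 00 00.
XOR each byte with 0x36: a2⊕36=94, e1⊕36=d7, 00⊕36=36, 00⊕36=36.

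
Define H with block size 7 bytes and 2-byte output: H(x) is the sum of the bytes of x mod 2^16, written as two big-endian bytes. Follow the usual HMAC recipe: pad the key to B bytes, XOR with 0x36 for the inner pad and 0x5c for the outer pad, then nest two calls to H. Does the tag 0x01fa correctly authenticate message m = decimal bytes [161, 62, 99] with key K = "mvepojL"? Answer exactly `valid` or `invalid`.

Key "mvepojL" = 6d 76 65 70 6f 6a 4c is exactly B = 7 bytes: K' = 6d 76 65 70 6f 6a 4c.
K' ⊕ ipad = 5b 40 53 46 59 5c 7a; K' ⊕ opad = 31 2a 39 2c 33 36 10.
Inner hash: sum = 91+64+83+70+89+92+122+161+62+99 = 933 → 03 a5.
Outer hash (recomputed tag): sum = 49+42+57+44+51+54+16+3+165 = 481 → 01 e1.
Recomputed tag = 01e1; claimed = 01fa → mismatch.

invalid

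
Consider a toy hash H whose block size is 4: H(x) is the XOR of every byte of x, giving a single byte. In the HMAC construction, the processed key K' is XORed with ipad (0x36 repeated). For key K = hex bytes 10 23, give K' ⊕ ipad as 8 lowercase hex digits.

26153636

Key hex bytes 10 23 is 2 bytes ≤ B = 4; zero-pad to 4 bytes: K' = 10 23 00 00.
XOR each byte with 0x36: 10⊕36=26, 23⊕36=15, 00⊕36=36, 00⊕36=36.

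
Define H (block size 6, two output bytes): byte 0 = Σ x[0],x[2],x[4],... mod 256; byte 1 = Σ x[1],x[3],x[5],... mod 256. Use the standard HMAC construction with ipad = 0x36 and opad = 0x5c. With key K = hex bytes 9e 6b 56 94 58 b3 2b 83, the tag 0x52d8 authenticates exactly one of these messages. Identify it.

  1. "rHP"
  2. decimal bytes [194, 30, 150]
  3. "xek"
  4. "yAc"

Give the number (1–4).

Key hex bytes 9e 6b 56 94 58 b3 2b 83 is 8 bytes > B = 6, so hash it first: H(key) = 77 35, then zero-pad to 6 bytes: K' = 77 35 00 00 00 00.
K' ⊕ ipad = 41 03 36 36 36 36; K' ⊕ opad = 2b 69 5c 5c 5c 5c.
m1: inner = H(41 03 36 36 36 36 72 48 50) = 6f b7; tag = H(2b 69 5c 5c 5c 5c 6f b7) = 52d8 ← matches
m2: inner = H(41 03 36 36 36 36 c2 1e 96) = 05 8d; tag = H(2b 69 5c 5c 5c 5c 05 8d) = e8ae
m3: inner = H(41 03 36 36 36 36 78 65 6b) = 90 d4; tag = H(2b 69 5c 5c 5c 5c 90 d4) = 73f5
m4: inner = H(41 03 36 36 36 36 79 41 63) = 89 b0; tag = H(2b 69 5c 5c 5c 5c 89 b0) = 6cd1

1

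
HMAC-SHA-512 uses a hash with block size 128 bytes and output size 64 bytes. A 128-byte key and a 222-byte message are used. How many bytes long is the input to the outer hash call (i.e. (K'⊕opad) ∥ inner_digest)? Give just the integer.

192

Key is 128 ≤ 128 bytes, zero-padded: |K'| = 128.
Outer input = (K'⊕opad) ∥ H(inner) → 128 + 64 = 192 bytes.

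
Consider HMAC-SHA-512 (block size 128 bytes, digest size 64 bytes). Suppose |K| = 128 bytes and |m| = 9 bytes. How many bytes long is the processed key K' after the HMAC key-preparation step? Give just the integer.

128

Key is 128 ≤ 128 bytes, zero-padded: |K'| = 128.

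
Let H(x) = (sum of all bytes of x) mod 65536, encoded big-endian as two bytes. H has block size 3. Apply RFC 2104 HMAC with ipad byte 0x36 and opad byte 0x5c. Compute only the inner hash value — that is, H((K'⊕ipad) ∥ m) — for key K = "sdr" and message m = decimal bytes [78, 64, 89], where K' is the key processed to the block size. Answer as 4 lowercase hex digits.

Key "sdr" = 73 64 72 is exactly B = 3 bytes: K' = 73 64 72.
K' ⊕ ipad = 45 52 44.
Inner input = 45 52 44 ∥ 4e 40 59.
Inner hash: sum = 69+82+68+78+64+89 = 450 → 01 c2.

01c2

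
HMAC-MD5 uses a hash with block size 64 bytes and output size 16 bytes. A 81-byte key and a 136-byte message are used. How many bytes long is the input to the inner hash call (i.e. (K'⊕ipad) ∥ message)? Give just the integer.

200

Key is 81 > 64 bytes, so it is hashed to 16 bytes then zero-padded to 64: |K'| = 64.
Inner input = (K'⊕ipad) ∥ m → 64 + 136 = 200 bytes.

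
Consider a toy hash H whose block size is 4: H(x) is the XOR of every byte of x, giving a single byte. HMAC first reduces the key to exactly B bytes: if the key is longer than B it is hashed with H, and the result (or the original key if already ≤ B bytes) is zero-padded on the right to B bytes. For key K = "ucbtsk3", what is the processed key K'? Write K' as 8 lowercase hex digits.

2b000000

|K| = 7 > B = 4, so first hash the key.
H(K): XOR 75⊕63⊕62⊕74⊕73⊕6b⊕33 = 2b.
Zero-pad H(K) = 2b to 4 bytes: K' = 2b 00 00 00.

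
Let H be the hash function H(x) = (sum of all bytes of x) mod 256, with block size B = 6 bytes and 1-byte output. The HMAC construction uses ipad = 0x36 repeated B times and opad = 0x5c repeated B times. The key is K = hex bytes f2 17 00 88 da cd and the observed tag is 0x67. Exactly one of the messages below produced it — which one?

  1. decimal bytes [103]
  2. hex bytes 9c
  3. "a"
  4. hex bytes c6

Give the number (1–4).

1

Key hex bytes f2 17 00 88 da cd is exactly B = 6 bytes: K' = f2 17 00 88 da cd.
K' ⊕ ipad = c4 21 36 be ec fb; K' ⊕ opad = ae 4b 5c d4 86 91.
m1: inner = H(c4 21 36 be ec fb 67) = 27; tag = H(ae 4b 5c d4 86 91 27) = 67 ← matches
m2: inner = H(c4 21 36 be ec fb 9c) = 5c; tag = H(ae 4b 5c d4 86 91 5c) = 9c
m3: inner = H(c4 21 36 be ec fb 61) = 21; tag = H(ae 4b 5c d4 86 91 21) = 61
m4: inner = H(c4 21 36 be ec fb c6) = 86; tag = H(ae 4b 5c d4 86 91 86) = c6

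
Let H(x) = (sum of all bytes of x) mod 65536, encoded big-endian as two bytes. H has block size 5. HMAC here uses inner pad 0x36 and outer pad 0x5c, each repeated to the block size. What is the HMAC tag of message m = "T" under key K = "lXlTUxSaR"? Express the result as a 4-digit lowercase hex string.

Key "lXlTUxSaR" = 6c 58 6c 54 55 78 53 61 52 is 9 bytes > B = 5, so hash it first: H(key) = 03 57, then zero-pad to 5 bytes: K' = 03 57 00 00 00.
K' ⊕ ipad = 35 61 36 36 36.  K' ⊕ opad = 5f 0b 5c 5c 5c.
Inner input = (K'⊕ipad) ∥ m = 35 61 36 36 36 ∥ 54.
Inner hash: sum = 53+97+54+54+54+84 = 396 → 01 8c.
Outer input = (K'⊕opad) ∥ inner = 5f 0b 5c 5c 5c ∥ 01 8c.
Outer hash (tag): sum = 95+11+92+92+92+1+140 = 523 → 02 0b.

020b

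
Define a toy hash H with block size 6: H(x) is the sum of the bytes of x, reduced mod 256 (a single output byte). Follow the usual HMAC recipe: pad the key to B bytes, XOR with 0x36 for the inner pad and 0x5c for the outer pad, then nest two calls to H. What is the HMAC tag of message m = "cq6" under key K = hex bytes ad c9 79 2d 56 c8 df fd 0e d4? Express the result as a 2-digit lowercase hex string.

56

Key hex bytes ad c9 79 2d 56 c8 df fd 0e d4 is 10 bytes > B = 6, so hash it first: H(key) = f8, then zero-pad to 6 bytes: K' = f8 00 00 00 00 00.
K' ⊕ ipad = ce 36 36 36 36 36.  K' ⊕ opad = a4 5c 5c 5c 5c 5c.
Inner input = (K'⊕ipad) ∥ m = ce 36 36 36 36 36 ∥ 63 71 36.
Inner hash: sum = 206+54+54+54+54+54+99+113+54 = 742; mod 256 = 230 → e6.
Outer input = (K'⊕opad) ∥ inner = a4 5c 5c 5c 5c 5c ∥ e6.
Outer hash (tag): sum = 164+92+92+92+92+92+230 = 854; mod 256 = 86 → 56.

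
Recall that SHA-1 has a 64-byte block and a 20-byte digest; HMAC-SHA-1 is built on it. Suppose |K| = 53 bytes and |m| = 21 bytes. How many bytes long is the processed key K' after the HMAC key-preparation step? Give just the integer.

Key is 53 ≤ 64 bytes, zero-padded: |K'| = 64.

64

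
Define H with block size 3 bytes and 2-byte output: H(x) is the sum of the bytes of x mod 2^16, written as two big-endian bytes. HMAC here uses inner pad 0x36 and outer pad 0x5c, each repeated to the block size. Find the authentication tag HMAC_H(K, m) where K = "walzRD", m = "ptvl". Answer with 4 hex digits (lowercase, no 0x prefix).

0156

Key "walzRD" = 77 61 6c 7a 52 44 is 6 bytes > B = 3, so hash it first: H(key) = 02 54, then zero-pad to 3 bytes: K' = 02 54 00.
K' ⊕ ipad = 34 62 36.  K' ⊕ opad = 5e 08 5c.
Inner input = (K'⊕ipad) ∥ m = 34 62 36 ∥ 70 74 76 6c.
Inner hash: sum = 52+98+54+112+116+118+108 = 658 → 02 92.
Outer input = (K'⊕opad) ∥ inner = 5e 08 5c ∥ 02 92.
Outer hash (tag): sum = 94+8+92+2+146 = 342 → 01 56.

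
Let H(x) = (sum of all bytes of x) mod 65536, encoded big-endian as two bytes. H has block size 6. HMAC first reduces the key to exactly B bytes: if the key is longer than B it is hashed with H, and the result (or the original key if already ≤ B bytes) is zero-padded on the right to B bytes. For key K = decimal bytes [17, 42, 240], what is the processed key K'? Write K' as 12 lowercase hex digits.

Key decimal bytes [17, 42, 240] = 11 2a f0 is 3 bytes ≤ B = 6; zero-pad to 6 bytes: K' = 11 2a f0 00 00 00.

112af0000000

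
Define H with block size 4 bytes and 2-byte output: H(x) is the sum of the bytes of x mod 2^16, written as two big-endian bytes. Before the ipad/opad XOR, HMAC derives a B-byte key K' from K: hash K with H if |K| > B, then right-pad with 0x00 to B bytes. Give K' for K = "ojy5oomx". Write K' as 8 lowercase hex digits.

|K| = 8 > B = 4, so first hash the key.
H(K): sum = 111+106+121+53+111+111+109+120 = 842 → 03 4a.
Zero-pad H(K) = 03 4a to 4 bytes: K' = 03 4a 00 00.

034a0000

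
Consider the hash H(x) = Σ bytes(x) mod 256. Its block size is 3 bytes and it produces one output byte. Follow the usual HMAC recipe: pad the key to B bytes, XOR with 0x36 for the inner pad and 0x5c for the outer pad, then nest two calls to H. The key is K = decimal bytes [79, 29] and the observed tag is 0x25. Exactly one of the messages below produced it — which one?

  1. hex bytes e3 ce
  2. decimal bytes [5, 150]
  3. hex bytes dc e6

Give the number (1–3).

2

Key decimal bytes [79, 29] = 4f 1d is 2 bytes ≤ B = 3; zero-pad to 3 bytes: K' = 4f 1d 00.
K' ⊕ ipad = 79 2b 36; K' ⊕ opad = 13 41 5c.
m1: inner = H(79 2b 36 e3 ce) = 8b; tag = H(13 41 5c 8b) = 3b
m2: inner = H(79 2b 36 05 96) = 75; tag = H(13 41 5c 75) = 25 ← matches
m3: inner = H(79 2b 36 dc e6) = 9c; tag = H(13 41 5c 9c) = 4c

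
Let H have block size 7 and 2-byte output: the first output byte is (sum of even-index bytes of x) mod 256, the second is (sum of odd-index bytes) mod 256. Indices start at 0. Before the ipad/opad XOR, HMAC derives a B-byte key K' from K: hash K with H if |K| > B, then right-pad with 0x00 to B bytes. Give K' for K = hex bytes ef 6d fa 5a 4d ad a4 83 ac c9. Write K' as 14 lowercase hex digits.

|K| = 10 > B = 7, so first hash the key.
H(K): even-index sum = 902 mod 256 = 134; odd-index sum = 704 mod 256 = 192 → 86 c0.
Zero-pad H(K) = 86 c0 to 7 bytes: K' = 86 c0 00 00 00 00 00.

86c00000000000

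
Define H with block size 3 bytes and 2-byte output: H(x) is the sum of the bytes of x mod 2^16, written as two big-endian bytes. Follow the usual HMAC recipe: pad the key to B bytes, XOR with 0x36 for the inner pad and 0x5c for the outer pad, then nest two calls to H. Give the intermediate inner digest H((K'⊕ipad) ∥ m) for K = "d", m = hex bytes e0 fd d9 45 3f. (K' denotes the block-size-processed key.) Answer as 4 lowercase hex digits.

03f8

Key "d" = 64 is 1 byte ≤ B = 3; zero-pad to 3 bytes: K' = 64 00 00.
K' ⊕ ipad = 52 36 36.
Inner input = 52 36 36 ∥ e0 fd d9 45 3f.
Inner hash: sum = 82+54+54+224+253+217+69+63 = 1016 → 03 f8.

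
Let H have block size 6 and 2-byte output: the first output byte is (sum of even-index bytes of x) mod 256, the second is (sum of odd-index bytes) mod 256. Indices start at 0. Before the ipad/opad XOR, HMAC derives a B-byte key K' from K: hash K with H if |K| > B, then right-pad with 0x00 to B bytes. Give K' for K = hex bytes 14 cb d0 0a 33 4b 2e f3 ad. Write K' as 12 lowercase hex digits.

|K| = 9 > B = 6, so first hash the key.
H(K): even-index sum = 498 mod 256 = 242; odd-index sum = 531 mod 256 = 19 → f2 13.
Zero-pad H(K) = f2 13 to 6 bytes: K' = f2 13 00 00 00 00.

f21300000000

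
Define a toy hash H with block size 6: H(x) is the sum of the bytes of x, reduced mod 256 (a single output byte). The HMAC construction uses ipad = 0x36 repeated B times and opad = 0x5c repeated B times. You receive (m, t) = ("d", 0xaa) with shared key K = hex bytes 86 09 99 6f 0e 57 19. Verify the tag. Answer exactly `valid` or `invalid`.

valid

Key hex bytes 86 09 99 6f 0e 57 19 is 7 bytes > B = 6, so hash it first: H(key) = 15, then zero-pad to 6 bytes: K' = 15 00 00 00 00 00.
K' ⊕ ipad = 23 36 36 36 36 36; K' ⊕ opad = 49 5c 5c 5c 5c 5c.
Inner hash: sum = 35+54+54+54+54+54+100 = 405; mod 256 = 149 → 95.
Outer hash (recomputed tag): sum = 73+92+92+92+92+92+149 = 682; mod 256 = 170 → aa.
Recomputed tag = aa; claimed = aa → match.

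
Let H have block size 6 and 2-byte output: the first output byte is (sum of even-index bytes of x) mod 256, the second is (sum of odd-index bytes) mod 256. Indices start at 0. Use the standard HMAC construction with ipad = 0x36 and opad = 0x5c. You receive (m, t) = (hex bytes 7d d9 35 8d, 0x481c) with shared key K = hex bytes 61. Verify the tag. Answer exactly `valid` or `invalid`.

Key hex bytes 61 is 1 byte ≤ B = 6; zero-pad to 6 bytes: K' = 61 00 00 00 00 00.
K' ⊕ ipad = 57 36 36 36 36 36; K' ⊕ opad = 3d 5c 5c 5c 5c 5c.
Inner hash: even-index sum = 373 mod 256 = 117; odd-index sum = 520 mod 256 = 8 → 75 08.
Outer hash (recomputed tag): even-index sum = 362 mod 256 = 106; odd-index sum = 284 mod 256 = 28 → 6a 1c.
Recomputed tag = 6a1c; claimed = 481c → mismatch.

invalid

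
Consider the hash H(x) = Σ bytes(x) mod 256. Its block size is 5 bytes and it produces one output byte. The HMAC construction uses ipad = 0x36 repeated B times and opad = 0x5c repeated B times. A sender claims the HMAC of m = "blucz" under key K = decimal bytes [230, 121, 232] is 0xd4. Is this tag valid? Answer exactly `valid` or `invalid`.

valid

Key decimal bytes [230, 121, 232] = e6 79 e8 is 3 bytes ≤ B = 5; zero-pad to 5 bytes: K' = e6 79 e8 00 00.
K' ⊕ ipad = d0 4f de 36 36; K' ⊕ opad = ba 25 b4 5c 5c.
Inner hash: sum = 208+79+222+54+54+98+108+117+99+122 = 1161; mod 256 = 137 → 89.
Outer hash (recomputed tag): sum = 186+37+180+92+92+137 = 724; mod 256 = 212 → d4.
Recomputed tag = d4; claimed = d4 → match.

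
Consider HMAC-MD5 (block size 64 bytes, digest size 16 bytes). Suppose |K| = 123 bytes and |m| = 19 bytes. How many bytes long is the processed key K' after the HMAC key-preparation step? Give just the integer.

64

Key is 123 > 64 bytes, so it is hashed to 16 bytes then zero-padded to 64: |K'| = 64.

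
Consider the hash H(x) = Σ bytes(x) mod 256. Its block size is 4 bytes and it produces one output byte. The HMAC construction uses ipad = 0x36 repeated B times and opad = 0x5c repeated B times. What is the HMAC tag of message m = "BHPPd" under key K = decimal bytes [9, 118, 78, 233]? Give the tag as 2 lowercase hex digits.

Key decimal bytes [9, 118, 78, 233] = 09 76 4e e9 is exactly B = 4 bytes: K' = 09 76 4e e9.
K' ⊕ ipad = 3f 40 78 df.  K' ⊕ opad = 55 2a 12 b5.
Inner input = (K'⊕ipad) ∥ m = 3f 40 78 df ∥ 42 48 50 50 64.
Inner hash: sum = 63+64+120+223+66+72+80+80+100 = 868; mod 256 = 100 → 64.
Outer input = (K'⊕opad) ∥ inner = 55 2a 12 b5 ∥ 64.
Outer hash (tag): sum = 85+42+18+181+100 = 426; mod 256 = 170 → aa.

aa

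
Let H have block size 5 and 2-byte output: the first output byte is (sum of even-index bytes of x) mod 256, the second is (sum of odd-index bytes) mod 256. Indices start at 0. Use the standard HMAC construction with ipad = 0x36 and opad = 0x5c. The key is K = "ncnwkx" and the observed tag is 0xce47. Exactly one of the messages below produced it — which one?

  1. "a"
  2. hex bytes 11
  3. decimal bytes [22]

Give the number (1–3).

Key "ncnwkx" = 6e 63 6e 77 6b 78 is 6 bytes > B = 5, so hash it first: H(key) = 47 52, then zero-pad to 5 bytes: K' = 47 52 00 00 00.
K' ⊕ ipad = 71 64 36 36 36; K' ⊕ opad = 1b 0e 5c 5c 5c.
m1: inner = H(71 64 36 36 36 61) = dd fb; tag = H(1b 0e 5c 5c 5c dd fb) = ce47 ← matches
m2: inner = H(71 64 36 36 36 11) = dd ab; tag = H(1b 0e 5c 5c 5c dd ab) = 7e47
m3: inner = H(71 64 36 36 36 16) = dd b0; tag = H(1b 0e 5c 5c 5c dd b0) = 8347

1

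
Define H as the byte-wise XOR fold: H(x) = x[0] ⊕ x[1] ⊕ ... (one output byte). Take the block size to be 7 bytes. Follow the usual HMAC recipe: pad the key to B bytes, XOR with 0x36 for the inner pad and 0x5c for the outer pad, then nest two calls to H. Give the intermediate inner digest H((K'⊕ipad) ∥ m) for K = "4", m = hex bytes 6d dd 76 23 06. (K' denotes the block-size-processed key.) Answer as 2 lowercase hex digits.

Key "4" = 34 is 1 byte ≤ B = 7; zero-pad to 7 bytes: K' = 34 00 00 00 00 00 00.
K' ⊕ ipad = 02 36 36 36 36 36 36.
Inner input = 02 36 36 36 36 36 36 ∥ 6d dd 76 23 06.
Inner hash: XOR 02⊕36⊕36⊕36⊕36⊕36⊕36⊕6d⊕dd⊕76⊕23⊕06 = e1.

e1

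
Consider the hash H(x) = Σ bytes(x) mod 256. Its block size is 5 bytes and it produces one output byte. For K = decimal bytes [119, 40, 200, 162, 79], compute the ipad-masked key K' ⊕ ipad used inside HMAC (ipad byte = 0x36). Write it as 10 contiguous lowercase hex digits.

Key decimal bytes [119, 40, 200, 162, 79] = 77 28 c8 a2 4f is exactly B = 5 bytes: K' = 77 28 c8 a2 4f.
XOR each byte with 0x36: 77⊕36=41, 28⊕36=1e, c8⊕36=fe, a2⊕36=94, 4f⊕36=79.

411efe9479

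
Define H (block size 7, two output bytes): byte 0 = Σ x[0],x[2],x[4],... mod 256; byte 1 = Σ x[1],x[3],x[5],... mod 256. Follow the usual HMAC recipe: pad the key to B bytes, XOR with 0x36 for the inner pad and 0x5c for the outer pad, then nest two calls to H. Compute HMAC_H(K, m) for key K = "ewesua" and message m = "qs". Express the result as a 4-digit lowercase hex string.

4529

Key "ewesua" = 65 77 65 73 75 61 is 6 bytes ≤ B = 7; zero-pad to 7 bytes: K' = 65 77 65 73 75 61 00.
K' ⊕ ipad = 53 41 53 45 43 57 36.  K' ⊕ opad = 39 2b 39 2f 29 3d 5c.
Inner input = (K'⊕ipad) ∥ m = 53 41 53 45 43 57 36 ∥ 71 73.
Inner hash: even-index sum = 402 mod 256 = 146; odd-index sum = 334 mod 256 = 78 → 92 4e.
Outer input = (K'⊕opad) ∥ inner = 39 2b 39 2f 29 3d 5c ∥ 92 4e.
Outer hash (tag): even-index sum = 325 mod 256 = 69; odd-index sum = 297 mod 256 = 41 → 45 29.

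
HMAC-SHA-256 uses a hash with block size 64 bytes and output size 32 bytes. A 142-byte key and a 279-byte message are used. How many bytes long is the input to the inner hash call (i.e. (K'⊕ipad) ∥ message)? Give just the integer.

343

Key is 142 > 64 bytes, so it is hashed to 32 bytes then zero-padded to 64: |K'| = 64.
Inner input = (K'⊕ipad) ∥ m → 64 + 279 = 343 bytes.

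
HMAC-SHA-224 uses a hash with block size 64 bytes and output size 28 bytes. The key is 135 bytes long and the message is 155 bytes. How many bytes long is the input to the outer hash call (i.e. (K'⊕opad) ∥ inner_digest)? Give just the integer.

Key is 135 > 64 bytes, so it is hashed to 28 bytes then zero-padded to 64: |K'| = 64.
Outer input = (K'⊕opad) ∥ H(inner) → 64 + 28 = 92 bytes.

92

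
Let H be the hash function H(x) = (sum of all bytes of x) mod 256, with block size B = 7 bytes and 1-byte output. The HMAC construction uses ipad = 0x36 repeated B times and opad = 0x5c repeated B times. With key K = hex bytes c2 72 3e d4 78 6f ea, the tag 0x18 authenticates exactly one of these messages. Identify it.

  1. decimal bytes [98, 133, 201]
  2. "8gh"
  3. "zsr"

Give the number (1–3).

Key hex bytes c2 72 3e d4 78 6f ea is exactly B = 7 bytes: K' = c2 72 3e d4 78 6f ea.
K' ⊕ ipad = f4 44 08 e2 4e 59 dc; K' ⊕ opad = 9e 2e 62 88 24 33 b6.
m1: inner = H(f4 44 08 e2 4e 59 dc 62 85 c9) = 55; tag = H(9e 2e 62 88 24 33 b6 55) = 18 ← matches
m2: inner = H(f4 44 08 e2 4e 59 dc 38 67 68) = ac; tag = H(9e 2e 62 88 24 33 b6 ac) = 6f
m3: inner = H(f4 44 08 e2 4e 59 dc 7a 73 72) = 04; tag = H(9e 2e 62 88 24 33 b6 04) = c7

1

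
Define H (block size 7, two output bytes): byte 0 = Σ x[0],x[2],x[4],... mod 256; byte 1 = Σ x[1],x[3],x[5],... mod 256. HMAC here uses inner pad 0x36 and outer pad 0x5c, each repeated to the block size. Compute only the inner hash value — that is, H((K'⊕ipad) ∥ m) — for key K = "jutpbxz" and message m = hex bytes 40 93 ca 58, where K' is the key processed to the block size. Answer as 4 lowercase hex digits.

Key "jutpbxz" = 6a 75 74 70 62 78 7a is exactly B = 7 bytes: K' = 6a 75 74 70 62 78 7a.
K' ⊕ ipad = 5c 43 42 46 54 4e 4c.
Inner input = 5c 43 42 46 54 4e 4c ∥ 40 93 ca 58.
Inner hash: even-index sum = 553 mod 256 = 41; odd-index sum = 481 mod 256 = 225 → 29 e1.

29e1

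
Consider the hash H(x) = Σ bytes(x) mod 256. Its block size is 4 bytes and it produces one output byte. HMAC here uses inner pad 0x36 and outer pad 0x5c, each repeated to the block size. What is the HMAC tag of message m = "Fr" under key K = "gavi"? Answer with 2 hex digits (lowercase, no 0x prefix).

d6

Key "gavi" = 67 61 76 69 is exactly B = 4 bytes: K' = 67 61 76 69.
K' ⊕ ipad = 51 57 40 5f.  K' ⊕ opad = 3b 3d 2a 35.
Inner input = (K'⊕ipad) ∥ m = 51 57 40 5f ∥ 46 72.
Inner hash: sum = 81+87+64+95+70+114 = 511; mod 256 = 255 → ff.
Outer input = (K'⊕opad) ∥ inner = 3b 3d 2a 35 ∥ ff.
Outer hash (tag): sum = 59+61+42+53+255 = 470; mod 256 = 214 → d6.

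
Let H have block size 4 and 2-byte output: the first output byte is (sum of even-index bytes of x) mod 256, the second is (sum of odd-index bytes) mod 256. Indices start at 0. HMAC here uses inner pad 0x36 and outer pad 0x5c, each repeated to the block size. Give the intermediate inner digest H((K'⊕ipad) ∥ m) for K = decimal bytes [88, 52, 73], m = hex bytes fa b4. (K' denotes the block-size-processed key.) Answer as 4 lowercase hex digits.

Key decimal bytes [88, 52, 73] = 58 34 49 is 3 bytes ≤ B = 4; zero-pad to 4 bytes: K' = 58 34 49 00.
K' ⊕ ipad = 6e 02 7f 36.
Inner input = 6e 02 7f 36 ∥ fa b4.
Inner hash: even-index sum = 487 mod 256 = 231; odd-index sum = 236 mod 256 = 236 → e7 ec.

e7ec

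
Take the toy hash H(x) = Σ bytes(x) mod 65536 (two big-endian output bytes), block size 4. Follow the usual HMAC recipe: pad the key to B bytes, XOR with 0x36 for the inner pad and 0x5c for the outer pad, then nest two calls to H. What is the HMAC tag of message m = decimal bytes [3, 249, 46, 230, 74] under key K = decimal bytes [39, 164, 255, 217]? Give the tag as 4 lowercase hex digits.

Key decimal bytes [39, 164, 255, 217] = 27 a4 ff d9 is exactly B = 4 bytes: K' = 27 a4 ff d9.
K' ⊕ ipad = 11 92 c9 ef.  K' ⊕ opad = 7b f8 a3 85.
Inner input = (K'⊕ipad) ∥ m = 11 92 c9 ef ∥ 03 f9 2e e6 4a.
Inner hash: sum = 17+146+201+239+3+249+46+230+74 = 1205 → 04 b5.
Outer input = (K'⊕opad) ∥ inner = 7b f8 a3 85 ∥ 04 b5.
Outer hash (tag): sum = 123+248+163+133+4+181 = 852 → 03 54.

0354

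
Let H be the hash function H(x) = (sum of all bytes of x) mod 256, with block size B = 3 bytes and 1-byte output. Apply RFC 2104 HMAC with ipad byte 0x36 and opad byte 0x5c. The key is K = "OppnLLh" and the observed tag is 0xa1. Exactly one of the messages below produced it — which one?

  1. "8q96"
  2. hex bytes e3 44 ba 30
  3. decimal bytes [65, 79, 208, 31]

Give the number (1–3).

2

Key "OppnLLh" = 4f 70 70 6e 4c 4c 68 is 7 bytes > B = 3, so hash it first: H(key) = 9d, then zero-pad to 3 bytes: K' = 9d 00 00.
K' ⊕ ipad = ab 36 36; K' ⊕ opad = c1 5c 5c.
m1: inner = H(ab 36 36 38 71 39 36) = 2f; tag = H(c1 5c 5c 2f) = a8
m2: inner = H(ab 36 36 e3 44 ba 30) = 28; tag = H(c1 5c 5c 28) = a1 ← matches
m3: inner = H(ab 36 36 41 4f d0 1f) = 96; tag = H(c1 5c 5c 96) = 0f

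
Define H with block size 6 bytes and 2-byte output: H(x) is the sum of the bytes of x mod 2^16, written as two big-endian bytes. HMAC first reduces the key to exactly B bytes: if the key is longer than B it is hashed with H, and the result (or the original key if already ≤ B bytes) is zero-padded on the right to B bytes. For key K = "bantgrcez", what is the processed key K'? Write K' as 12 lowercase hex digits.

03c000000000

|K| = 9 > B = 6, so first hash the key.
H(K): sum = 98+97+110+116+103+114+99+101+122 = 960 → 03 c0.
Zero-pad H(K) = 03 c0 to 6 bytes: K' = 03 c0 00 00 00 00.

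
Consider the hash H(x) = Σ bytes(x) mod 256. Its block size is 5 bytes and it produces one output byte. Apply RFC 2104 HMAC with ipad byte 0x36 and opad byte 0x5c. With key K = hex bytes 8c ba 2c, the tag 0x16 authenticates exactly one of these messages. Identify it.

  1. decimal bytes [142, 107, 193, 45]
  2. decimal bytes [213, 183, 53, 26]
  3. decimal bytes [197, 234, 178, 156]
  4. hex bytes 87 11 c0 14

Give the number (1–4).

4

Key hex bytes 8c ba 2c is 3 bytes ≤ B = 5; zero-pad to 5 bytes: K' = 8c ba 2c 00 00.
K' ⊕ ipad = ba 8c 1a 36 36; K' ⊕ opad = d0 e6 70 5c 5c.
m1: inner = H(ba 8c 1a 36 36 8e 6b c1 2d) = b3; tag = H(d0 e6 70 5c 5c b3) = 91
m2: inner = H(ba 8c 1a 36 36 d5 b7 35 1a) = a7; tag = H(d0 e6 70 5c 5c a7) = 85
m3: inner = H(ba 8c 1a 36 36 c5 ea b2 9c) = c9; tag = H(d0 e6 70 5c 5c c9) = a7
m4: inner = H(ba 8c 1a 36 36 87 11 c0 14) = 38; tag = H(d0 e6 70 5c 5c 38) = 16 ← matches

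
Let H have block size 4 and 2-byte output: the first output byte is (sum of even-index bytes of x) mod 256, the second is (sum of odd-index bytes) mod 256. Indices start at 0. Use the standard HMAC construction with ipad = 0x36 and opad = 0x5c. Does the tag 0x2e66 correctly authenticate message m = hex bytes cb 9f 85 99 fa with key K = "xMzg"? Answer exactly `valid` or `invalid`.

invalid

Key "xMzg" = 78 4d 7a 67 is exactly B = 4 bytes: K' = 78 4d 7a 67.
K' ⊕ ipad = 4e 7b 4c 51; K' ⊕ opad = 24 11 26 3b.
Inner hash: even-index sum = 740 mod 256 = 228; odd-index sum = 516 mod 256 = 4 → e4 04.
Outer hash (recomputed tag): even-index sum = 302 mod 256 = 46; odd-index sum = 80 mod 256 = 80 → 2e 50.
Recomputed tag = 2e50; claimed = 2e66 → mismatch.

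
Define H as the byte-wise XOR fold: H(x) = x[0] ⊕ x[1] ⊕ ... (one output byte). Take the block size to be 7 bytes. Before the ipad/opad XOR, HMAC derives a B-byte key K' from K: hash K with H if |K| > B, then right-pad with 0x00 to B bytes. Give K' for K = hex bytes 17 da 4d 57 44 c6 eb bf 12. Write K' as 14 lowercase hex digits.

13000000000000

|K| = 9 > B = 7, so first hash the key.
H(K): XOR 17⊕da⊕4d⊕57⊕44⊕c6⊕eb⊕bf⊕12 = 13.
Zero-pad H(K) = 13 to 7 bytes: K' = 13 00 00 00 00 00 00.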